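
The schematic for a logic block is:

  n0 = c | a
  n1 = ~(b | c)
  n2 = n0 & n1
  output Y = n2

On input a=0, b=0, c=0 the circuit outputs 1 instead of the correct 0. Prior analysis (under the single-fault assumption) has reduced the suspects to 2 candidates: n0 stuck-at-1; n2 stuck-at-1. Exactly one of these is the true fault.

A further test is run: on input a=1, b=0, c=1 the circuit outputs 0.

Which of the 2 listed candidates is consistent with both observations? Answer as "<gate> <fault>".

Evaluate each candidate on input a=1, b=0, c=1:
  n0 stuck-at-1: n0=1 [stuck-at-1], n1=0, n2=0 → 0 — matches
  n2 stuck-at-1: n0=1, n1=0, n2=1 [stuck-at-1] → 1 — eliminated
Only n0 stuck-at-1 reproduces the observed 0.

n0 stuck-at-1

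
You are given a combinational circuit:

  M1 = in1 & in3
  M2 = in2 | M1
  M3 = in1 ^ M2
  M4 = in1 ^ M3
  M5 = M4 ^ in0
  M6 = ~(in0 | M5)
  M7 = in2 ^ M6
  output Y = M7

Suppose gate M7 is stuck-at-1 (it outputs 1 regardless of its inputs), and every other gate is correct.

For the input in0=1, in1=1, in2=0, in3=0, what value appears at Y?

Propagate with M7 forced: M1=0, M2=0, M3=1, M4=0, M5=1, M6=0, M7=1 [stuck-at-1].
So Y = 1. (Without the fault it would be 0.)

1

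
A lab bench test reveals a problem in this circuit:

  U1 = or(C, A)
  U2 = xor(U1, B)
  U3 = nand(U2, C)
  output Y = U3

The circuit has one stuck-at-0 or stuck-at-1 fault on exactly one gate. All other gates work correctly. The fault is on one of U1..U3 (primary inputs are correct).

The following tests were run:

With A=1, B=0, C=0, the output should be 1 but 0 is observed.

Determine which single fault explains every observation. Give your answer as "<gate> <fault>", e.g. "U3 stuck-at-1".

U3 stuck-at-0

Fault-free values for test 1 (A=1, B=0, C=0): U1=1, U2=1, U3=1, giving Y=1. Observed 0.
Test 1: faults giving observed 0 are {U3 stuck-at-0}.
Only U3 stuck-at-0 is consistent with every test.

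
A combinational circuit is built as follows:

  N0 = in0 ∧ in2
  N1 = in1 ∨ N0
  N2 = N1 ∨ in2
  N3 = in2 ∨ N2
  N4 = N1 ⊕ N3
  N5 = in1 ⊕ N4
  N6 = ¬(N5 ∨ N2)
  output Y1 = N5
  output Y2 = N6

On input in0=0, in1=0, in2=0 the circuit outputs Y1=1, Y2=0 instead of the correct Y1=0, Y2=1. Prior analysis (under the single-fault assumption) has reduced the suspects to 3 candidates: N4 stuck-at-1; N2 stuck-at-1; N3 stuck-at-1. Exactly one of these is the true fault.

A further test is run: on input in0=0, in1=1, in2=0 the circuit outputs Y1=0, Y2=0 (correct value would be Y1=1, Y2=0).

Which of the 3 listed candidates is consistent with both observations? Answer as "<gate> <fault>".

N4 stuck-at-1

Evaluate each candidate on input in0=0, in1=1, in2=0:
  N4 stuck-at-1: N0=0, N1=1, N2=1, N3=1, N4=1 [stuck-at-1], N5=0, N6=0 → Y1=0, Y2=0 — matches
  N2 stuck-at-1: N0=0, N1=1, N2=1 [stuck-at-1], N3=1, N4=0, N5=1, N6=0 → Y1=1, Y2=0 — eliminated
  N3 stuck-at-1: N0=0, N1=1, N2=1, N3=1 [stuck-at-1], N4=0, N5=1, N6=0 → Y1=1, Y2=0 — eliminated
Only N4 stuck-at-1 reproduces the observed Y1=0, Y2=0.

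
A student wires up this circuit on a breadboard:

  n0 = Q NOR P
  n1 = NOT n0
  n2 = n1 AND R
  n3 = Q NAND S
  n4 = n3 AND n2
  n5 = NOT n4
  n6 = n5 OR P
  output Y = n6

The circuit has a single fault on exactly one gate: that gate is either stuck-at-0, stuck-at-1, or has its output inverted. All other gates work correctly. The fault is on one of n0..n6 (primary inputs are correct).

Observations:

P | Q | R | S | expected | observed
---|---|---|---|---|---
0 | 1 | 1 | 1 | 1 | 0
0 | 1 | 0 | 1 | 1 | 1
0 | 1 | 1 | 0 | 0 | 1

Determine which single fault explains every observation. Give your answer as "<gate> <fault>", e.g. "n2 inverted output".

Fault-free values for test 1 (P=0, Q=1, R=1, S=1): n0=0, n1=1, n2=1, n3=0, n4=0, n5=1, n6=1, giving Y=1. Observed 0.
Test 1: faults giving observed 0 are {n3 stuck-at-1, n3 inverted output, n4 stuck-at-1, n4 inverted output, n5 stuck-at-0, n5 inverted output, n6 stuck-at-0, n6 inverted output}.
Test 2 (P=0, Q=1, R=0, S=1): fault-free n0=0, n1=1, n2=0, n3=0, n4=0, n5=1, n6=1 → 1; observed 1. Eliminates n4 stuck-at-1, n4 inverted output, n5 stuck-at-0, n5 inverted output, n6 stuck-at-0, n6 inverted output.
Test 3 (P=0, Q=1, R=1, S=0): fault-free n0=0, n1=1, n2=1, n3=1, n4=1, n5=0, n6=0 → 0; observed 1. Eliminates n3 stuck-at-1.
Only n3 inverted output is consistent with every test.

n3 inverted output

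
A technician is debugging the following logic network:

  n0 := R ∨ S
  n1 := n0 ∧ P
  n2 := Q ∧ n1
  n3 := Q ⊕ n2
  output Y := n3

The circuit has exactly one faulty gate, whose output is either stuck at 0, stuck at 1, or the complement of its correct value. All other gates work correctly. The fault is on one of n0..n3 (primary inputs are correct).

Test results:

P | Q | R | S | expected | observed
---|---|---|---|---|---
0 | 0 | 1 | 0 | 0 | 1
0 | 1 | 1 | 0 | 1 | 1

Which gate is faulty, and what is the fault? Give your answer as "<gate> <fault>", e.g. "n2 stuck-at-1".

n3 stuck-at-1

Fault-free values for test 1 (P=0, Q=0, R=1, S=0): n0=1, n1=0, n2=0, n3=0, giving Y=0. Observed 1.
Test 1: faults giving observed 1 are {n2 stuck-at-1, n2 inverted output, n3 stuck-at-1, n3 inverted output}.
Test 2 (P=0, Q=1, R=1, S=0): fault-free n0=1, n1=0, n2=0, n3=1 → 1; observed 1. Eliminates n2 stuck-at-1, n2 inverted output, n3 inverted output.
Only n3 stuck-at-1 is consistent with every test.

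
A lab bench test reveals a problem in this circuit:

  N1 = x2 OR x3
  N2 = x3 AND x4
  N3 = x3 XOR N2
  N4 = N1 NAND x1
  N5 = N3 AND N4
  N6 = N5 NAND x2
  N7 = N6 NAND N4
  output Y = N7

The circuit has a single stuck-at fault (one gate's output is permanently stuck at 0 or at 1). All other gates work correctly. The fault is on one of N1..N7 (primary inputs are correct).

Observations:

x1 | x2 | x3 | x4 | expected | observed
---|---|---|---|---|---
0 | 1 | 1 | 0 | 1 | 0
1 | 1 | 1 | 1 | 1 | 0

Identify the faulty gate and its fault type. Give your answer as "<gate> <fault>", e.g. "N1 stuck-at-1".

N7 stuck-at-0

Fault-free values for test 1 (x1=0, x2=1, x3=1, x4=0): N1=1, N2=0, N3=1, N4=1, N5=1, N6=0, N7=1, giving Y=1. Observed 0.
Test 1: faults giving observed 0 are {N2 stuck-at-1, N3 stuck-at-0, N5 stuck-at-0, N6 stuck-at-1, N7 stuck-at-0}.
Test 2 (x1=1, x2=1, x3=1, x4=1): fault-free N1=1, N2=1, N3=0, N4=0, N5=0, N6=1, N7=1 → 1; observed 0. Eliminates N2 stuck-at-1, N3 stuck-at-0, N5 stuck-at-0, N6 stuck-at-1.
Only N7 stuck-at-0 is consistent with every test.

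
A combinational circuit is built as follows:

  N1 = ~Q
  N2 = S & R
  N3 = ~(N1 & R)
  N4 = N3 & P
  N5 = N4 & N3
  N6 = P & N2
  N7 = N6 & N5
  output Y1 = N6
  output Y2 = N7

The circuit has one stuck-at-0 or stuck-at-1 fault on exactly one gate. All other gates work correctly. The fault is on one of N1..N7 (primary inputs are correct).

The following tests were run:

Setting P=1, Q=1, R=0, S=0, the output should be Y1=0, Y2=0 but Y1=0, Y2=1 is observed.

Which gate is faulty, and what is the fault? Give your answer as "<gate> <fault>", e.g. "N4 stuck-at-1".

Fault-free values for test 1 (P=1, Q=1, R=0, S=0): N1=0, N2=0, N3=1, N4=1, N5=1, N6=0, N7=0, giving Y1=0, Y2=0. Observed Y1=0, Y2=1.
Test 1: faults giving observed Y1=0, Y2=1 are {N7 stuck-at-1}.
Only N7 stuck-at-1 is consistent with every test.

N7 stuck-at-1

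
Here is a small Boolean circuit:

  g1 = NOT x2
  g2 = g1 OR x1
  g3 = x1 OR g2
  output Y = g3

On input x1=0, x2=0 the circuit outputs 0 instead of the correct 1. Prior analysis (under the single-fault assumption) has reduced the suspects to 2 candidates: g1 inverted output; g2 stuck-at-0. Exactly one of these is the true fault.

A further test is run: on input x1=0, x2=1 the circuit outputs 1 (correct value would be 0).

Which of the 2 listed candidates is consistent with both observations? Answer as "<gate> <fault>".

Evaluate each candidate on input x1=0, x2=1:
  g1 inverted output: g1=1 [inverted output], g2=1, g3=1 → 1 — matches
  g2 stuck-at-0: g1=0, g2=0 [stuck-at-0], g3=0 → 0 — eliminated
Only g1 inverted output reproduces the observed 1.

g1 inverted output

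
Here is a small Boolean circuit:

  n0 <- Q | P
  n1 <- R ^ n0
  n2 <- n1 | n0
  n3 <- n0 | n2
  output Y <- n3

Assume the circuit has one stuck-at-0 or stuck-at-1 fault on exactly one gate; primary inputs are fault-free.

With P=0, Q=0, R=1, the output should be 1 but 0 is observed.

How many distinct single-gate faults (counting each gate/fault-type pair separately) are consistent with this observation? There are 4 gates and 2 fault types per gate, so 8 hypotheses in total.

3

Fault-free: n0=0, n1=1, n2=1, n3=1 → 1. Observed 0.
  n0 stuck-at-0: output 1 ✗
  n0 stuck-at-1: output 1 ✗
  n1 stuck-at-0: output 0 ✓
  n1 stuck-at-1: output 1 ✗
  n2 stuck-at-0: output 0 ✓
  n2 stuck-at-1: output 1 ✗
  n3 stuck-at-0: output 0 ✓
  n3 stuck-at-1: output 1 ✗
Consistent faults: {n1 stuck-at-0, n2 stuck-at-0, n3 stuck-at-0} — 3 in all.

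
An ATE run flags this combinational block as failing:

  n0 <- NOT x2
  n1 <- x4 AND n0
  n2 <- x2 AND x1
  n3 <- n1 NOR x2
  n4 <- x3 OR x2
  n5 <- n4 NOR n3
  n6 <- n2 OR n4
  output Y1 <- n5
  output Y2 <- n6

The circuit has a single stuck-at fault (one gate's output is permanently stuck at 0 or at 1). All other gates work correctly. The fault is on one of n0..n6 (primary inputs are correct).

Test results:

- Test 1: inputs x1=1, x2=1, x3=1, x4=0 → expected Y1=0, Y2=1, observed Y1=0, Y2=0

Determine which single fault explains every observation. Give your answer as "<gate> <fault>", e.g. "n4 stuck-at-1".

n6 stuck-at-0

Fault-free values for test 1 (x1=1, x2=1, x3=1, x4=0): n0=0, n1=0, n2=1, n3=0, n4=1, n5=0, n6=1, giving Y1=0, Y2=1. Observed Y1=0, Y2=0.
Test 1: faults giving observed Y1=0, Y2=0 are {n6 stuck-at-0}.
Only n6 stuck-at-0 is consistent with every test.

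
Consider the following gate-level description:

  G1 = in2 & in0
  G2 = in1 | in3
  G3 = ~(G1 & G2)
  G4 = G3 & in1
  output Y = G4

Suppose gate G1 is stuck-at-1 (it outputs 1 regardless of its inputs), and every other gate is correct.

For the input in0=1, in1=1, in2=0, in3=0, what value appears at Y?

0

Propagate with G1 forced: G1=1 [stuck-at-1], G2=1, G3=0, G4=0.
So Y = 0. (Without the fault it would be 1.)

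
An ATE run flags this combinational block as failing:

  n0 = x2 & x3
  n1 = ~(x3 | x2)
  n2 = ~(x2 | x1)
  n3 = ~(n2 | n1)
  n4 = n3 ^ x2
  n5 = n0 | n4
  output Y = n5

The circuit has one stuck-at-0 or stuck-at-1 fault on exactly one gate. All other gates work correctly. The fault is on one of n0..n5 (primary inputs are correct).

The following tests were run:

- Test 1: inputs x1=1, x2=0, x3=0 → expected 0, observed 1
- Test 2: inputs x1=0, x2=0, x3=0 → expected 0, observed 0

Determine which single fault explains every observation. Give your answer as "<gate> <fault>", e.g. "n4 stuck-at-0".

n1 stuck-at-0

Fault-free values for test 1 (x1=1, x2=0, x3=0): n0=0, n1=1, n2=0, n3=0, n4=0, n5=0, giving Y=0. Observed 1.
Test 1: faults giving observed 1 are {n0 stuck-at-1, n1 stuck-at-0, n3 stuck-at-1, n4 stuck-at-1, n5 stuck-at-1}.
Test 2 (x1=0, x2=0, x3=0): fault-free n0=0, n1=1, n2=1, n3=0, n4=0, n5=0 → 0; observed 0. Eliminates n0 stuck-at-1, n3 stuck-at-1, n4 stuck-at-1, n5 stuck-at-1.
Only n1 stuck-at-0 is consistent with every test.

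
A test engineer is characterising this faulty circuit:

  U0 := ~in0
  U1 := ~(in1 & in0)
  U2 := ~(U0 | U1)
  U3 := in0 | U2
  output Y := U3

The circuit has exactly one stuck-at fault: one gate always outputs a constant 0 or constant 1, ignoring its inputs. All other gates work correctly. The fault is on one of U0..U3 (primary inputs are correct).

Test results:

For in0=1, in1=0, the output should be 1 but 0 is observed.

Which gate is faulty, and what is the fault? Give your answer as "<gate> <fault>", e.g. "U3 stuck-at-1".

U3 stuck-at-0

Fault-free values for test 1 (in0=1, in1=0): U0=0, U1=1, U2=0, U3=1, giving Y=1. Observed 0.
Test 1: faults giving observed 0 are {U3 stuck-at-0}.
Only U3 stuck-at-0 is consistent with every test.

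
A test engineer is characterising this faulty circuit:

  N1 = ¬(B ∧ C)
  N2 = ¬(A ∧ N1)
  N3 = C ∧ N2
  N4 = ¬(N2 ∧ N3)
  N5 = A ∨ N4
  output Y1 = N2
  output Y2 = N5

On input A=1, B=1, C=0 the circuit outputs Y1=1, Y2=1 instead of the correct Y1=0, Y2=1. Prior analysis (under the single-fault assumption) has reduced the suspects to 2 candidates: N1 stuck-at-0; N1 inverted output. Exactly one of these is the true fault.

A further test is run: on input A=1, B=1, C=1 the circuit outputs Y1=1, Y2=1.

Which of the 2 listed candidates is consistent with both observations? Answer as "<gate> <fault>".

N1 stuck-at-0

Evaluate each candidate on input A=1, B=1, C=1:
  N1 stuck-at-0: N1=0 [stuck-at-0], N2=1, N3=1, N4=0, N5=1 → Y1=1, Y2=1 — matches
  N1 inverted output: N1=1 [inverted output], N2=0, N3=0, N4=1, N5=1 → Y1=0, Y2=1 — eliminated
Only N1 stuck-at-0 reproduces the observed Y1=1, Y2=1.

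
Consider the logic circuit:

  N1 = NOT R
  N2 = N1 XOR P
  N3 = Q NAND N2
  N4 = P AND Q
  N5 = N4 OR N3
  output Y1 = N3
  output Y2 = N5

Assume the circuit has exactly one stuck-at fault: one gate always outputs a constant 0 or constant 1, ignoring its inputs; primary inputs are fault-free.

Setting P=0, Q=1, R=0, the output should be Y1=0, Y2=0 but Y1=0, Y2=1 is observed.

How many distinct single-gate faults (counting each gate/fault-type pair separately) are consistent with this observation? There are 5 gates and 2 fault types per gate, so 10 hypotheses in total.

2

Fault-free: N1=1, N2=1, N3=0, N4=0, N5=0 → Y1=0, Y2=0. Observed Y1=0, Y2=1.
  N1 stuck-at-0: output Y1=1, Y2=1 ✗
  N1 stuck-at-1: output Y1=0, Y2=0 ✗
  N2 stuck-at-0: output Y1=1, Y2=1 ✗
  N2 stuck-at-1: output Y1=0, Y2=0 ✗
  N3 stuck-at-0: output Y1=0, Y2=0 ✗
  N3 stuck-at-1: output Y1=1, Y2=1 ✗
  N4 stuck-at-0: output Y1=0, Y2=0 ✗
  N4 stuck-at-1: output Y1=0, Y2=1 ✓
  N5 stuck-at-0: output Y1=0, Y2=0 ✗
  N5 stuck-at-1: output Y1=0, Y2=1 ✓
Consistent faults: {N4 stuck-at-1, N5 stuck-at-1} — 2 in all.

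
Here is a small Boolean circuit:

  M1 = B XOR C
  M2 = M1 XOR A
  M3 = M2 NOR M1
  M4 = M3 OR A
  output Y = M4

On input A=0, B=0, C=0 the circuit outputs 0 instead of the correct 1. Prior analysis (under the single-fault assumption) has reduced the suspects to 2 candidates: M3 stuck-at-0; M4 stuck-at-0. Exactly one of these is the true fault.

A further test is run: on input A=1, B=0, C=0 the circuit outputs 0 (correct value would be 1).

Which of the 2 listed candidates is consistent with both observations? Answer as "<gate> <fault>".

Evaluate each candidate on input A=1, B=0, C=0:
  M3 stuck-at-0: M1=0, M2=1, M3=0 [stuck-at-0], M4=1 → 1 — eliminated
  M4 stuck-at-0: M1=0, M2=1, M3=0, M4=0 [stuck-at-0] → 0 — matches
Only M4 stuck-at-0 reproduces the observed 0.

M4 stuck-at-0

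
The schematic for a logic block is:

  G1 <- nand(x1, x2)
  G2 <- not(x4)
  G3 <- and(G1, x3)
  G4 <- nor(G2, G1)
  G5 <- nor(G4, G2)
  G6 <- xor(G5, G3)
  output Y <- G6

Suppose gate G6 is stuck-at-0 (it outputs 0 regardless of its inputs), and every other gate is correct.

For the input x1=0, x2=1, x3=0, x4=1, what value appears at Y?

Propagate with G6 forced: G1=1, G2=0, G3=0, G4=0, G5=1, G6=0 [stuck-at-0].
So Y = 0. (Without the fault it would be 1.)

0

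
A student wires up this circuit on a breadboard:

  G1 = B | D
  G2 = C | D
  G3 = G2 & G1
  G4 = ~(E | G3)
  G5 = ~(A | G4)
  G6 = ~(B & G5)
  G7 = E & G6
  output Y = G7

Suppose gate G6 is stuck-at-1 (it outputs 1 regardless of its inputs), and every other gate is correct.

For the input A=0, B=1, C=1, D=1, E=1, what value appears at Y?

Propagate with G6 forced: G1=1, G2=1, G3=1, G4=0, G5=1, G6=1 [stuck-at-1], G7=1.
So Y = 1. (Without the fault it would be 0.)

1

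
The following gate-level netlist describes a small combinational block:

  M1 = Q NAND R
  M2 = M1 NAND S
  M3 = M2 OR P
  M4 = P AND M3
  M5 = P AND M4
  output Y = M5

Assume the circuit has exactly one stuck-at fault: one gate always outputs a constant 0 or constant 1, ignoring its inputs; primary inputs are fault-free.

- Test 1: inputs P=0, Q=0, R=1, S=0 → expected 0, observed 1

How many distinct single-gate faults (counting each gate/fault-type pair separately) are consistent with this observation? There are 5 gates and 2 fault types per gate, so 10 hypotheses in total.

1

Fault-free: M1=1, M2=1, M3=1, M4=0, M5=0 → 0. Observed 1.
  M1 stuck-at-0: output 0 ✗
  M1 stuck-at-1: output 0 ✗
  M2 stuck-at-0: output 0 ✗
  M2 stuck-at-1: output 0 ✗
  M3 stuck-at-0: output 0 ✗
  M3 stuck-at-1: output 0 ✗
  M4 stuck-at-0: output 0 ✗
  M4 stuck-at-1: output 0 ✗
  M5 stuck-at-0: output 0 ✗
  M5 stuck-at-1: output 1 ✓
Consistent faults: {M5 stuck-at-1} — 1 in all.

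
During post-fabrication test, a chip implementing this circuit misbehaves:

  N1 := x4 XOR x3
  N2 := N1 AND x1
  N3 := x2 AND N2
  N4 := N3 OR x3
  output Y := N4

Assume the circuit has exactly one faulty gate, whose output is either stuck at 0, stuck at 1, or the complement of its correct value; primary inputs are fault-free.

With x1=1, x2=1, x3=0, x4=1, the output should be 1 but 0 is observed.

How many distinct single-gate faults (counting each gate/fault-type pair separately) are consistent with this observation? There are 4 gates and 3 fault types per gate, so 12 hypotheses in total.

Fault-free: N1=1, N2=1, N3=1, N4=1 → 1. Observed 0.
  N1 stuck-at-0: output 0 ✓
  N1 stuck-at-1: output 1 ✗
  N1 inverted output: output 0 ✓
  N2 stuck-at-0: output 0 ✓
  N2 stuck-at-1: output 1 ✗
  N2 inverted output: output 0 ✓
  N3 stuck-at-0: output 0 ✓
  N3 stuck-at-1: output 1 ✗
  N3 inverted output: output 0 ✓
  N4 stuck-at-0: output 0 ✓
  N4 stuck-at-1: output 1 ✗
  N4 inverted output: output 0 ✓
Consistent faults: {N1 stuck-at-0, N1 inverted output, N2 stuck-at-0, N2 inverted output, N3 stuck-at-0, N3 inverted output, N4 stuck-at-0, N4 inverted output} — 8 in all.

8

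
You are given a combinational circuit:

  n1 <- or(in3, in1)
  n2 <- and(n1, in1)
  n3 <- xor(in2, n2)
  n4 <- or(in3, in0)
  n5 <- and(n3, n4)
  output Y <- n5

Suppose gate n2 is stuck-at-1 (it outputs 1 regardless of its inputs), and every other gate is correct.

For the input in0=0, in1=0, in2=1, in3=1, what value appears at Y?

0

Propagate with n2 forced: n1=1, n2=1 [stuck-at-1], n3=0, n4=1, n5=0.
So Y = 0. (Without the fault it would be 1.)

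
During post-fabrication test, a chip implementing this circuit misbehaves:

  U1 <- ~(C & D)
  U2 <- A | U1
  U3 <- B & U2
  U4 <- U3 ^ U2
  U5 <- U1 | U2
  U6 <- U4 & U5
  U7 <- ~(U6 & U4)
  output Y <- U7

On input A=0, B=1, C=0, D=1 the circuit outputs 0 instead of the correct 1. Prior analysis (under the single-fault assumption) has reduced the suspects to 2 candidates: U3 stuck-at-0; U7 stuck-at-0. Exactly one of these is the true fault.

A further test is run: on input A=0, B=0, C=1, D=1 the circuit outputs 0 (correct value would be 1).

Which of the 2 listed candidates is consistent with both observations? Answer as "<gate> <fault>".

U7 stuck-at-0

Evaluate each candidate on input A=0, B=0, C=1, D=1:
  U3 stuck-at-0: U1=0, U2=0, U3=0 [stuck-at-0], U4=0, U5=0, U6=0, U7=1 → 1 — eliminated
  U7 stuck-at-0: U1=0, U2=0, U3=0, U4=0, U5=0, U6=0, U7=0 [stuck-at-0] → 0 — matches
Only U7 stuck-at-0 reproduces the observed 0.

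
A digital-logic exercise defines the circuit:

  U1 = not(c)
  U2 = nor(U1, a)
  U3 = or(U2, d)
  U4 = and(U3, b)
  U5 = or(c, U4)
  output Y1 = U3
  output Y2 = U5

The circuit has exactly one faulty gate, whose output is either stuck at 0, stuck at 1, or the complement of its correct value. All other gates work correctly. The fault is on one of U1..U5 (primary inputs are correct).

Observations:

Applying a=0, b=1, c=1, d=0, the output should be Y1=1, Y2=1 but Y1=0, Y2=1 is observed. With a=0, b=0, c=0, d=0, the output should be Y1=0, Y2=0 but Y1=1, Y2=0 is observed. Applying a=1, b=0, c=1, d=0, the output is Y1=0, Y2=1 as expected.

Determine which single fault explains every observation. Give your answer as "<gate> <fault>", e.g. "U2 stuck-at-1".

U1 inverted output

Fault-free values for test 1 (a=0, b=1, c=1, d=0): U1=0, U2=1, U3=1, U4=1, U5=1, giving Y1=1, Y2=1. Observed Y1=0, Y2=1.
Test 1: faults giving observed Y1=0, Y2=1 are {U1 stuck-at-1, U1 inverted output, U2 stuck-at-0, U2 inverted output, U3 stuck-at-0, U3 inverted output}.
Test 2 (a=0, b=0, c=0, d=0): fault-free U1=1, U2=0, U3=0, U4=0, U5=0 → Y1=0, Y2=0; observed Y1=1, Y2=0. Eliminates U1 stuck-at-1, U2 stuck-at-0, U3 stuck-at-0.
Test 3 (a=1, b=0, c=1, d=0): fault-free U1=0, U2=0, U3=0, U4=0, U5=1 → Y1=0, Y2=1; observed Y1=0, Y2=1. Eliminates U2 inverted output, U3 inverted output.
Only U1 inverted output is consistent with every test.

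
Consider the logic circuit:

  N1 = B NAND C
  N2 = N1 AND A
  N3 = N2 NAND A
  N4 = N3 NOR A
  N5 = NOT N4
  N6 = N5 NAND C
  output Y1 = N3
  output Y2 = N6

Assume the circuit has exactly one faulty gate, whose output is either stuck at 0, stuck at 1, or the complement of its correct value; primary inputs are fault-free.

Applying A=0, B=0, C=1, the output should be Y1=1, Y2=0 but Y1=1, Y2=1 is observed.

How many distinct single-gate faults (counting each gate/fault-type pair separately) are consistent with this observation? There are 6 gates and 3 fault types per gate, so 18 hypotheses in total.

6

Fault-free: N1=1, N2=0, N3=1, N4=0, N5=1, N6=0 → Y1=1, Y2=0. Observed Y1=1, Y2=1.
  N1: none of the 3 fault types match ✗
  N2: none of the 3 fault types match ✗
  N3: none of the 3 fault types match ✗
  N4: stuck-at-1, inverted output ✓; others ✗
  N5: stuck-at-0, inverted output ✓; others ✗
  N6: stuck-at-1, inverted output ✓; others ✗
Consistent faults: {N4 stuck-at-1, N4 inverted output, N5 stuck-at-0, N5 inverted output, N6 stuck-at-1, N6 inverted output} — 6 in all.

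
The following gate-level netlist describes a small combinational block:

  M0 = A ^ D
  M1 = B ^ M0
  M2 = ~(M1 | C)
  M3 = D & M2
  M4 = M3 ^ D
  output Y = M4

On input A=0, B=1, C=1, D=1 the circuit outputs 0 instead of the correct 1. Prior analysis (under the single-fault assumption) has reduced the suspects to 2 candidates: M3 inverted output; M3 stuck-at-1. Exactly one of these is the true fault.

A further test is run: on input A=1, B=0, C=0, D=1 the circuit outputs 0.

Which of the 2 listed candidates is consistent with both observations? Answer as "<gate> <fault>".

M3 stuck-at-1

Evaluate each candidate on input A=1, B=0, C=0, D=1:
  M3 inverted output: M0=0, M1=0, M2=1, M3=0 [inverted output], M4=1 → 1 — eliminated
  M3 stuck-at-1: M0=0, M1=0, M2=1, M3=1 [stuck-at-1], M4=0 → 0 — matches
Only M3 stuck-at-1 reproduces the observed 0.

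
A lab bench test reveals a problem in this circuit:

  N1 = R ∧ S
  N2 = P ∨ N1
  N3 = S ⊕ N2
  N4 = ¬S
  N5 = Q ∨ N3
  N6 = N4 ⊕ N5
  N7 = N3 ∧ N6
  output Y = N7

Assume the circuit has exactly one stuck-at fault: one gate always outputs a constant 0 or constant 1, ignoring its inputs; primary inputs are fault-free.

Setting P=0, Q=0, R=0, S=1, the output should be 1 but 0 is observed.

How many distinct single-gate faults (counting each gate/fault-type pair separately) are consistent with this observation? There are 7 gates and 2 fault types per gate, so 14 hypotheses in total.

7

Fault-free: N1=0, N2=0, N3=1, N4=0, N5=1, N6=1, N7=1 → 1. Observed 0.
  N1 stuck-at-0: output 1 ✗
  N1 stuck-at-1: output 0 ✓
  N2 stuck-at-0: output 1 ✗
  N2 stuck-at-1: output 0 ✓
  N3 stuck-at-0: output 0 ✓
  N3 stuck-at-1: output 1 ✗
  N4 stuck-at-0: output 1 ✗
  N4 stuck-at-1: output 0 ✓
  N5 stuck-at-0: output 0 ✓
  N5 stuck-at-1: output 1 ✗
  N6 stuck-at-0: output 0 ✓
  N6 stuck-at-1: output 1 ✗
  N7 stuck-at-0: output 0 ✓
  N7 stuck-at-1: output 1 ✗
Consistent faults: {N1 stuck-at-1, N2 stuck-at-1, N3 stuck-at-0, N4 stuck-at-1, N5 stuck-at-0, N6 stuck-at-0, N7 stuck-at-0} — 7 in all.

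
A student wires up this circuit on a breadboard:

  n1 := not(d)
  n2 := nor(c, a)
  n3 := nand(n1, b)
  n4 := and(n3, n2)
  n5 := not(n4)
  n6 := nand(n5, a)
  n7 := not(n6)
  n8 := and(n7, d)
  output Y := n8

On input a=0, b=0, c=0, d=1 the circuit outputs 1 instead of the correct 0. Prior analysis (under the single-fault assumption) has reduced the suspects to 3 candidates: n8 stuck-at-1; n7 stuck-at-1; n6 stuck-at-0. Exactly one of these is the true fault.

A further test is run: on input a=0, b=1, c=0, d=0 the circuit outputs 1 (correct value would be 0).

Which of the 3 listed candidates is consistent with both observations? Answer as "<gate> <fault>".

n8 stuck-at-1

Evaluate each candidate on input a=0, b=1, c=0, d=0:
  n8 stuck-at-1: n1=1, n2=1, n3=0, n4=0, n5=1, n6=1, n7=0, n8=1 [stuck-at-1] → 1 — matches
  n7 stuck-at-1: n1=1, n2=1, n3=0, n4=0, n5=1, n6=1, n7=1 [stuck-at-1], n8=0 → 0 — eliminated
  n6 stuck-at-0: n1=1, n2=1, n3=0, n4=0, n5=1, n6=0 [stuck-at-0], n7=1, n8=0 → 0 — eliminated
Only n8 stuck-at-1 reproduces the observed 1.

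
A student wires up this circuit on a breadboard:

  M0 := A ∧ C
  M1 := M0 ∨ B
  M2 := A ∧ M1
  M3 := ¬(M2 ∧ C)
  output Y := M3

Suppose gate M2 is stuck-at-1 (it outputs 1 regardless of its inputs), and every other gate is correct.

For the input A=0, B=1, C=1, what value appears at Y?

Propagate with M2 forced: M0=0, M1=1, M2=1 [stuck-at-1], M3=0.
So Y = 0. (Without the fault it would be 1.)

0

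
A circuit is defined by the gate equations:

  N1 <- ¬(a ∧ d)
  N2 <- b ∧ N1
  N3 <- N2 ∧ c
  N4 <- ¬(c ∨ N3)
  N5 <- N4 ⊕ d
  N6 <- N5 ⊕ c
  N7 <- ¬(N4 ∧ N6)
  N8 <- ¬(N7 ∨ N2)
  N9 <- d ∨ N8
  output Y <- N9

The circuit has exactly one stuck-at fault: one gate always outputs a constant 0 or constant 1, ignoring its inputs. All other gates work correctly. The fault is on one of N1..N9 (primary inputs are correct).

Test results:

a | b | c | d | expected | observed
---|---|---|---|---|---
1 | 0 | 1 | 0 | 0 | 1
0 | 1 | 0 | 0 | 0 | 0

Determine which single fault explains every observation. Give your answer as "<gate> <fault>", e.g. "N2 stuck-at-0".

N7 stuck-at-0

Fault-free values for test 1 (a=1, b=0, c=1, d=0): N1=1, N2=0, N3=0, N4=0, N5=0, N6=1, N7=1, N8=0, N9=0, giving Y=0. Observed 1.
Test 1: faults giving observed 1 are {N7 stuck-at-0, N8 stuck-at-1, N9 stuck-at-1}.
Test 2 (a=0, b=1, c=0, d=0): fault-free N1=1, N2=1, N3=0, N4=1, N5=1, N6=1, N7=0, N8=0, N9=0 → 0; observed 0. Eliminates N8 stuck-at-1, N9 stuck-at-1.
Only N7 stuck-at-0 is consistent with every test.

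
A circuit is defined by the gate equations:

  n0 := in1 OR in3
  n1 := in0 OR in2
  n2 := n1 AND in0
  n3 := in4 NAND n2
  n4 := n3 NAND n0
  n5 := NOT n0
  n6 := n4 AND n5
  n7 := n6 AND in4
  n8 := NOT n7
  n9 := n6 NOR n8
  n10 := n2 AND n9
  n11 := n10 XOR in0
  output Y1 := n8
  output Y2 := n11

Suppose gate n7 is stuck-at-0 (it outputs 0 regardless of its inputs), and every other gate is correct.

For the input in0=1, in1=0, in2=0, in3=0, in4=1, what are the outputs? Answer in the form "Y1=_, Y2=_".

Propagate with n7 forced: n0=0, n1=1, n2=1, n3=0, n4=1, n5=1, n6=1, n7=0 [stuck-at-0], n8=1, n9=0, n10=0, n11=1.
So the outputs are Y1=1, Y2=1. (Without the fault they would be Y1=0, Y2=1.)

Y1=1, Y2=1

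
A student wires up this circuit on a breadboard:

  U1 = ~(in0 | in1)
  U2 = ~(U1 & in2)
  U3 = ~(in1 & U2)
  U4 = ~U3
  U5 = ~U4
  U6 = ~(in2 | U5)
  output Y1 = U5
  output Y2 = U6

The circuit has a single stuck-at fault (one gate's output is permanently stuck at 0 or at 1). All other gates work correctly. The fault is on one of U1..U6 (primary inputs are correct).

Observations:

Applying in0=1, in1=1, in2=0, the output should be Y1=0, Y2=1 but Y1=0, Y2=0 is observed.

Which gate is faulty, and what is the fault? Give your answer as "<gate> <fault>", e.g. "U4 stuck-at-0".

Fault-free values for test 1 (in0=1, in1=1, in2=0): U1=0, U2=1, U3=0, U4=1, U5=0, U6=1, giving Y1=0, Y2=1. Observed Y1=0, Y2=0.
Test 1: faults giving observed Y1=0, Y2=0 are {U6 stuck-at-0}.
Only U6 stuck-at-0 is consistent with every test.

U6 stuck-at-0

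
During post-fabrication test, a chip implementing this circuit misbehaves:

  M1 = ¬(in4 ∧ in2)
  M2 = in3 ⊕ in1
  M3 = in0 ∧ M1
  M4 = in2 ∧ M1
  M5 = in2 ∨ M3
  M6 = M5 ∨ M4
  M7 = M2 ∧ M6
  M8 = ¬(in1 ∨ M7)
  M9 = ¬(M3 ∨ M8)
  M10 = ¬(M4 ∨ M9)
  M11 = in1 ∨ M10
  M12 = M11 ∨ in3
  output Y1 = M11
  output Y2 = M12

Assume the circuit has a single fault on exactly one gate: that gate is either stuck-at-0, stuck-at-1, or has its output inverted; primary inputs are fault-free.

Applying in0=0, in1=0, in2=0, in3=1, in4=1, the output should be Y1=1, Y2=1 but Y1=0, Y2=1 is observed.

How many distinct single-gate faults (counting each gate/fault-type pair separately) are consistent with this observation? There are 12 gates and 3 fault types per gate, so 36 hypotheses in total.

Fault-free: M1=1, M2=1, M3=0, M4=0, M5=0, M6=0, M7=0, M8=1, M9=0, M10=1, M11=1, M12=1 → Y1=1, Y2=1. Observed Y1=0, Y2=1.
  M1: none of the 3 fault types match ✗
  M2: none of the 3 fault types match ✗
  M3: none of the 3 fault types match ✗
  M4: stuck-at-1, inverted output ✓; others ✗
  M5: stuck-at-1, inverted output ✓; others ✗
  M6: stuck-at-1, inverted output ✓; others ✗
  M7: stuck-at-1, inverted output ✓; others ✗
  M8: stuck-at-0, inverted output ✓; others ✗
  M9: stuck-at-1, inverted output ✓; others ✗
  M10: stuck-at-0, inverted output ✓; others ✗
  M11: stuck-at-0, inverted output ✓; others ✗
  M12: none of the 3 fault types match ✗
Consistent faults: {M4 stuck-at-1, M4 inverted output, M5 stuck-at-1, M5 inverted output, M6 stuck-at-1, M6 inverted output, M7 stuck-at-1, M7 inverted output, M8 stuck-at-0, M8 inverted output, M9 stuck-at-1, M9 inverted output, M10 stuck-at-0, M10 inverted output, M11 stuck-at-0, M11 inverted output} — 16 in all.

16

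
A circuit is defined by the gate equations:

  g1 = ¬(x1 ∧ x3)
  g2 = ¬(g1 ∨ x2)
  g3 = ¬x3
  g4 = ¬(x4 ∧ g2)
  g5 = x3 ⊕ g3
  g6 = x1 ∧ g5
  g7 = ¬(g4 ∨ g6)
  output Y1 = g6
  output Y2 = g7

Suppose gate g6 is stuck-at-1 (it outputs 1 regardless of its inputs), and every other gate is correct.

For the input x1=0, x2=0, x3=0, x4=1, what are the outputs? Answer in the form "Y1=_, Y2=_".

Propagate with g6 forced: g1=1, g2=0, g3=1, g4=1, g5=1, g6=1 [stuck-at-1], g7=0.
So the outputs are Y1=1, Y2=0. (Without the fault they would be Y1=0, Y2=0.)

Y1=1, Y2=0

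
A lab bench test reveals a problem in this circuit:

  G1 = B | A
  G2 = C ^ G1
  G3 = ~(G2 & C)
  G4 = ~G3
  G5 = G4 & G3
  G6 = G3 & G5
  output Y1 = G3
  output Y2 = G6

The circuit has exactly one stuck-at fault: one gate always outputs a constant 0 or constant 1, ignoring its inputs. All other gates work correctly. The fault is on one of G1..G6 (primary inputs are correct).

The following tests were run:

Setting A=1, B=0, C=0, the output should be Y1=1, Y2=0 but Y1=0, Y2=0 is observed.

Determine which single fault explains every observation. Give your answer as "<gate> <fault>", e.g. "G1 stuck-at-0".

Fault-free values for test 1 (A=1, B=0, C=0): G1=1, G2=1, G3=1, G4=0, G5=0, G6=0, giving Y1=1, Y2=0. Observed Y1=0, Y2=0.
Test 1: faults giving observed Y1=0, Y2=0 are {G3 stuck-at-0}.
Only G3 stuck-at-0 is consistent with every test.

G3 stuck-at-0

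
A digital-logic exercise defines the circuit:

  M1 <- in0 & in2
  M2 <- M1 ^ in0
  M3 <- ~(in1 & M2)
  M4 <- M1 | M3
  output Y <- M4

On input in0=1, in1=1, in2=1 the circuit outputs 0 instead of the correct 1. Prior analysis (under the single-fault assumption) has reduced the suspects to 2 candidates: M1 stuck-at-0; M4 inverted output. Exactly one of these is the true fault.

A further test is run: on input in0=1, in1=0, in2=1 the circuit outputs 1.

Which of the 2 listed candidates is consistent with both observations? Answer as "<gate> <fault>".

M1 stuck-at-0

Evaluate each candidate on input in0=1, in1=0, in2=1:
  M1 stuck-at-0: M1=0 [stuck-at-0], M2=1, M3=1, M4=1 → 1 — matches
  M4 inverted output: M1=1, M2=0, M3=1, M4=0 [inverted output] → 0 — eliminated
Only M1 stuck-at-0 reproduces the observed 1.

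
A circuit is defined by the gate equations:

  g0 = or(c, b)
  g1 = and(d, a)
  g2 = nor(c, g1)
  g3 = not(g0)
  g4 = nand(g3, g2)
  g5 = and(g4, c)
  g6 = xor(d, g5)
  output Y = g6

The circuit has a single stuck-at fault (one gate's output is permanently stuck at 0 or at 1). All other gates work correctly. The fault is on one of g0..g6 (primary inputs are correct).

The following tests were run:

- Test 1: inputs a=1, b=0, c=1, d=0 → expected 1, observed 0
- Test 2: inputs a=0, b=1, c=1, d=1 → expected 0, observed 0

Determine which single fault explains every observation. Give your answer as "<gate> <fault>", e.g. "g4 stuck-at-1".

Fault-free values for test 1 (a=1, b=0, c=1, d=0): g0=1, g1=0, g2=0, g3=0, g4=1, g5=1, g6=1, giving Y=1. Observed 0.
Test 1: faults giving observed 0 are {g4 stuck-at-0, g5 stuck-at-0, g6 stuck-at-0}.
Test 2 (a=0, b=1, c=1, d=1): fault-free g0=1, g1=0, g2=0, g3=0, g4=1, g5=1, g6=0 → 0; observed 0. Eliminates g4 stuck-at-0, g5 stuck-at-0.
Only g6 stuck-at-0 is consistent with every test.

g6 stuck-at-0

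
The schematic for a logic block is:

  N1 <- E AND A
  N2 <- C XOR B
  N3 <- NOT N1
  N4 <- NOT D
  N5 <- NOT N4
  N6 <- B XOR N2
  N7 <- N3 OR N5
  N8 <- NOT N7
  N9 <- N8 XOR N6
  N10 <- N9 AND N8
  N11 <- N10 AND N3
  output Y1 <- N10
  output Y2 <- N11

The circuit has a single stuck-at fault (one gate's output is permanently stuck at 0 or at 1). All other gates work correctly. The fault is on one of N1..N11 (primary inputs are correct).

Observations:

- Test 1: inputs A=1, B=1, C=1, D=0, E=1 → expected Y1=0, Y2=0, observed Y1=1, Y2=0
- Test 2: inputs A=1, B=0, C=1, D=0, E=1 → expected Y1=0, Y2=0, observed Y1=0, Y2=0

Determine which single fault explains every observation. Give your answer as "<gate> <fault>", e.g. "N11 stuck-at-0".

N2 stuck-at-1

Fault-free values for test 1 (A=1, B=1, C=1, D=0, E=1): N1=1, N2=0, N3=0, N4=1, N5=0, N6=1, N7=0, N8=1, N9=0, N10=0, N11=0, giving Y1=0, Y2=0. Observed Y1=1, Y2=0.
Test 1: faults giving observed Y1=1, Y2=0 are {N2 stuck-at-1, N6 stuck-at-0, N9 stuck-at-1, N10 stuck-at-1}.
Test 2 (A=1, B=0, C=1, D=0, E=1): fault-free N1=1, N2=1, N3=0, N4=1, N5=0, N6=1, N7=0, N8=1, N9=0, N10=0, N11=0 → Y1=0, Y2=0; observed Y1=0, Y2=0. Eliminates N6 stuck-at-0, N9 stuck-at-1, N10 stuck-at-1.
Only N2 stuck-at-1 is consistent with every test.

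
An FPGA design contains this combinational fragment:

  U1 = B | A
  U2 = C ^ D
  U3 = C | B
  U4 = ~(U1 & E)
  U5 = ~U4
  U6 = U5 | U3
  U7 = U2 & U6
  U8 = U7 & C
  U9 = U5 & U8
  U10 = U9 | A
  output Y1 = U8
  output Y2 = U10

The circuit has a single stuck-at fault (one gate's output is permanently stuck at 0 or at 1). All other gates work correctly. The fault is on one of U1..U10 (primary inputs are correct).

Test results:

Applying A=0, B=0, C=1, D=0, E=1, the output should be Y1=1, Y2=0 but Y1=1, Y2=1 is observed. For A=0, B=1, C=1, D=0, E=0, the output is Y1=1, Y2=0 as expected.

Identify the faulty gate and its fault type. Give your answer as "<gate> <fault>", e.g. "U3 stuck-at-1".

U1 stuck-at-1

Fault-free values for test 1 (A=0, B=0, C=1, D=0, E=1): U1=0, U2=1, U3=1, U4=1, U5=0, U6=1, U7=1, U8=1, U9=0, U10=0, giving Y1=1, Y2=0. Observed Y1=1, Y2=1.
Test 1: faults giving observed Y1=1, Y2=1 are {U1 stuck-at-1, U4 stuck-at-0, U5 stuck-at-1, U9 stuck-at-1, U10 stuck-at-1}.
Test 2 (A=0, B=1, C=1, D=0, E=0): fault-free U1=1, U2=1, U3=1, U4=1, U5=0, U6=1, U7=1, U8=1, U9=0, U10=0 → Y1=1, Y2=0; observed Y1=1, Y2=0. Eliminates U4 stuck-at-0, U5 stuck-at-1, U9 stuck-at-1, U10 stuck-at-1.
Only U1 stuck-at-1 is consistent with every test.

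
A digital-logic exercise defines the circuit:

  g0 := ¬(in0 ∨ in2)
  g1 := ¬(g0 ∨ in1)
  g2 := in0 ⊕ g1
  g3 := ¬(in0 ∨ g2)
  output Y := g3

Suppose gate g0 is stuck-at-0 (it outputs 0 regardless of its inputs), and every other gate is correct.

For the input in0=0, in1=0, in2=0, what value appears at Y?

Propagate with g0 forced: g0=0 [stuck-at-0], g1=1, g2=1, g3=0.
So Y = 0. (Without the fault it would be 1.)

0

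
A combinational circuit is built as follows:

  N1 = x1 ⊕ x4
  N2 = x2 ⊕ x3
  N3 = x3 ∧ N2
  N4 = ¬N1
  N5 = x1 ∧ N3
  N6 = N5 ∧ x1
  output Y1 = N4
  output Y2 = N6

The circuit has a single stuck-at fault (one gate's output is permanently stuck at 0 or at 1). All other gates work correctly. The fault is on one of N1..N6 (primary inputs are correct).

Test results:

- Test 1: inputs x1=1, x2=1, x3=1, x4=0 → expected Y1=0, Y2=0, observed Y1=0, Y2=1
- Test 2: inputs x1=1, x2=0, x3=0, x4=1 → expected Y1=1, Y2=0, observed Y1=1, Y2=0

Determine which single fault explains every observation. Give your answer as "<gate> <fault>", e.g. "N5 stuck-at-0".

N2 stuck-at-1

Fault-free values for test 1 (x1=1, x2=1, x3=1, x4=0): N1=1, N2=0, N3=0, N4=0, N5=0, N6=0, giving Y1=0, Y2=0. Observed Y1=0, Y2=1.
Test 1: faults giving observed Y1=0, Y2=1 are {N2 stuck-at-1, N3 stuck-at-1, N5 stuck-at-1, N6 stuck-at-1}.
Test 2 (x1=1, x2=0, x3=0, x4=1): fault-free N1=0, N2=0, N3=0, N4=1, N5=0, N6=0 → Y1=1, Y2=0; observed Y1=1, Y2=0. Eliminates N3 stuck-at-1, N5 stuck-at-1, N6 stuck-at-1.
Only N2 stuck-at-1 is consistent with every test.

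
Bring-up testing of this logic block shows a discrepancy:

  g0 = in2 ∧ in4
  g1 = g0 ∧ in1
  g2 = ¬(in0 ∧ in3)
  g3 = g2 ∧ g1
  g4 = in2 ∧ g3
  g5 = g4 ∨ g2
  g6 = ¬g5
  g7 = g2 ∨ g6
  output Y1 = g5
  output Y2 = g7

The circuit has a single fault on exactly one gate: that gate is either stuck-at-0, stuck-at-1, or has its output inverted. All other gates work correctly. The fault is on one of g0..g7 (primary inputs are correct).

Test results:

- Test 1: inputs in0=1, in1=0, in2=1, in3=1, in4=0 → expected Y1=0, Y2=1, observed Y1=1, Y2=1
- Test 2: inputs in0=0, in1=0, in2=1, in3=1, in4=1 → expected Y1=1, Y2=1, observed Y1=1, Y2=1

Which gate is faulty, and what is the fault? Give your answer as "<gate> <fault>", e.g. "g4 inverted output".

Fault-free values for test 1 (in0=1, in1=0, in2=1, in3=1, in4=0): g0=0, g1=0, g2=0, g3=0, g4=0, g5=0, g6=1, g7=1, giving Y1=0, Y2=1. Observed Y1=1, Y2=1.
Test 1: faults giving observed Y1=1, Y2=1 are {g2 stuck-at-1, g2 inverted output}.
Test 2 (in0=0, in1=0, in2=1, in3=1, in4=1): fault-free g0=1, g1=0, g2=1, g3=0, g4=0, g5=1, g6=0, g7=1 → Y1=1, Y2=1; observed Y1=1, Y2=1. Eliminates g2 inverted output.
Only g2 stuck-at-1 is consistent with every test.

g2 stuck-at-1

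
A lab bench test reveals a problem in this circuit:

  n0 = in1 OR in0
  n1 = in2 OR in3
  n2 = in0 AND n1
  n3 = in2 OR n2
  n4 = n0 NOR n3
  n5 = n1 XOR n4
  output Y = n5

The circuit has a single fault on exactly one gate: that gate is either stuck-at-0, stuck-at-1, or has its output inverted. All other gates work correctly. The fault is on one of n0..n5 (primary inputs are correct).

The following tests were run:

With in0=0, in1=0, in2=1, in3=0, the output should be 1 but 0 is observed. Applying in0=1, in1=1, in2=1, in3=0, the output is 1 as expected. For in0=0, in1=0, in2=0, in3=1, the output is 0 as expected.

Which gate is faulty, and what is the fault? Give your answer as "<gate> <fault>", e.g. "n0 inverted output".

Fault-free values for test 1 (in0=0, in1=0, in2=1, in3=0): n0=0, n1=1, n2=0, n3=1, n4=0, n5=1, giving Y=1. Observed 0.
Test 1: faults giving observed 0 are {n1 stuck-at-0, n1 inverted output, n3 stuck-at-0, n3 inverted output, n4 stuck-at-1, n4 inverted output, n5 stuck-at-0, n5 inverted output}.
Test 2 (in0=1, in1=1, in2=1, in3=0): fault-free n0=1, n1=1, n2=1, n3=1, n4=0, n5=1 → 1; observed 1. Eliminates n1 stuck-at-0, n1 inverted output, n4 stuck-at-1, n4 inverted output, n5 stuck-at-0, n5 inverted output.
Test 3 (in0=0, in1=0, in2=0, in3=1): fault-free n0=0, n1=1, n2=0, n3=0, n4=1, n5=0 → 0; observed 0. Eliminates n3 inverted output.
Only n3 stuck-at-0 is consistent with every test.

n3 stuck-at-0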